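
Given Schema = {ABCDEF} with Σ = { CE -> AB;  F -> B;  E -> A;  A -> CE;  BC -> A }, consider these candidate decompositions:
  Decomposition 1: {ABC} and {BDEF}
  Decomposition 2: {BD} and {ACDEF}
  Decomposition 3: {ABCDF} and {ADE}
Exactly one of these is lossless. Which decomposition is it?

Decomposition 1: common = {B}, closure = {B} → lossy.
Decomposition 2: common = {D}, closure = {D} → lossy.
Decomposition 3: common = {AD}, closure = {ABCDE} → lossless.

Decomposition 3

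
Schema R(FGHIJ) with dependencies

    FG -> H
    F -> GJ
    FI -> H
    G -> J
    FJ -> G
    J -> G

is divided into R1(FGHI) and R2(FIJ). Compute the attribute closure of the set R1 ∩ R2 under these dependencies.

R1 ∩ R2 = {FI}.
F → GJ applies, adding GJ
FI → H applies, adding H
Closure: {FGHIJ}.

FGHIJ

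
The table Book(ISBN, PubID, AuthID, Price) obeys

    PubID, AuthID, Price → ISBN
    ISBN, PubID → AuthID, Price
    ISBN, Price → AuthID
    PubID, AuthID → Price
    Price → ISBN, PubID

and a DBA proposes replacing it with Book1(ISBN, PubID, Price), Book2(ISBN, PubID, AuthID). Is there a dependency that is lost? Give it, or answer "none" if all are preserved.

none

PubID, AuthID, Price → ISBN: restricted closure across fragments reaches ISBN.
ISBN, PubID → AuthID, Price: restricted closure across fragments reaches AuthID, Price.
ISBN, Price → AuthID: restricted closure across fragments reaches AuthID.
PubID, AuthID → Price: restricted closure across fragments reaches Price.
Price → ISBN, PubID lies within Book1.
Every dependency is enforceable on the fragments, so the decomposition is dependency-preserving.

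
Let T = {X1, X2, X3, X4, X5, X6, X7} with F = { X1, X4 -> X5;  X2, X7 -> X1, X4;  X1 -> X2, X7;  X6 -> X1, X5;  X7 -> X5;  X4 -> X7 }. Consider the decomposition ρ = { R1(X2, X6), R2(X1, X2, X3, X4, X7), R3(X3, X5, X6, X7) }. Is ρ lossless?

Yes

Chase test. Columns are X1, X2, X3, X4, X5, X6, X7; row i has aⱼ where attribute j ∈ Ri, else bᵢⱼ.
Initial tableau (one row per fragment):
  row 1: b11 a2 b13 b14 b15 a6 b17
  row 2: a1 a2 a3 a4 b25 b26 a7
  row 3: b31 b32 a3 b34 a5 a6 a7
Rows 1 and 3 agree on X6; apply X6→X1, X5 and equate their X1, X5 entries.
Rows 2 and 3 agree on X7; apply X7→X5 and equate their X5 entries.
Rows 1 and 3 agree on X1; apply X1→X2, X7 and equate their X2, X7 entries.
Rows 1 and 2 agree on X2, X7; apply X2, X7→X1, X4 and equate their X1, X4 entries.
Rows 1 and 3 agree on X2, X7; apply X2, X7→X1, X4 and equate their X1, X4 entries.
Row 3 is now all distinguished symbols — the join is lossless.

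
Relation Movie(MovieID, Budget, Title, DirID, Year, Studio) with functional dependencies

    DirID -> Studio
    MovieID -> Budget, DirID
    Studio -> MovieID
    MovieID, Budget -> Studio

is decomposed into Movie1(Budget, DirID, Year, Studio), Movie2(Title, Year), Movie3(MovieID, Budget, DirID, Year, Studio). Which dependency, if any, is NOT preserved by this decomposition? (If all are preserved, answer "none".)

DirID → Studio lies within Movie1.
MovieID → Budget, DirID lies within Movie3.
Studio → MovieID lies within Movie3.
MovieID, Budget → Studio lies within Movie3.
Every dependency is enforceable on the fragments, so the decomposition is dependency-preserving.

none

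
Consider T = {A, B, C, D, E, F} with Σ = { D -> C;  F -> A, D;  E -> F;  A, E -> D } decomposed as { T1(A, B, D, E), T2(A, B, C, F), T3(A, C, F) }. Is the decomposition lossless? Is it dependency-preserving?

Lossless test (chase): Rows 2 and 3 agree on F; apply F→A, D and equate their A, D entries. No row becomes fully distinguished — the join is lossy.
Dependency preservation: the restricted closure of {D} across the fragments never reaches {C}, so D → C cannot be enforced without a join — not preserved.

lossy and not dependency-preserving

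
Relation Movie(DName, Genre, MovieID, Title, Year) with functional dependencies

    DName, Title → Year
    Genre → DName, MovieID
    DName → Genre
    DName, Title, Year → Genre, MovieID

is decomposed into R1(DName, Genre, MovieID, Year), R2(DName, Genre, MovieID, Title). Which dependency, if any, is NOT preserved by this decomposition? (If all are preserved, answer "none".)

Check DName, Title → Year: no single fragment contains all of {DName, Title, Year}, and the restricted closure of {DName, Title} across the fragments never reaches {Year}.
Genre → DName, MovieID is preserved.
DName → Genre is preserved.
DName, Title, Year → Genre, MovieID is preserved.

DName, Title → Year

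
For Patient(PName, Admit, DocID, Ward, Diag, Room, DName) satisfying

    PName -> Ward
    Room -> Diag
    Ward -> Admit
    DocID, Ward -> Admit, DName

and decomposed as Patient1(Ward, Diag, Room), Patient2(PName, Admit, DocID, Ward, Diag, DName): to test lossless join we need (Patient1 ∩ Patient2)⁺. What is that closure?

Patient1 ∩ Patient2 = {Ward, Diag}.
Ward → Admit applies, adding Admit
Closure: {Admit, Ward, Diag}.

Admit, Ward, Diag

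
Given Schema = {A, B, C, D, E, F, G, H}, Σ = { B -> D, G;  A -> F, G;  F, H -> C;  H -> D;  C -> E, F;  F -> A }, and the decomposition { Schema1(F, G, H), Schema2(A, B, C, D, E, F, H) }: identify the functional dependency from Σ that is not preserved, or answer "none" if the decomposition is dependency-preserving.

B -> D, G

Check B → D, G: no single fragment contains all of {B, D, G}, and the restricted closure of {B} across the fragments never reaches {D, G}.
A → F, G is preserved.
F, H → C is preserved.
H → D is preserved.
C → E, F is preserved.
F → A is preserved.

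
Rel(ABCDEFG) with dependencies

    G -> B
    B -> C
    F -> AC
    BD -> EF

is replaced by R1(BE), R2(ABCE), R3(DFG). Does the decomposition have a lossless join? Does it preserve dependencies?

lossy and not dependency-preserving

Lossless test (chase): Rows 1 and 2 agree on B; apply B→C and equate their C entries. No row becomes fully distinguished — the join is lossy.
Dependency preservation: the restricted closure of {G} across the fragments never reaches {B}, so G → B cannot be enforced without a join — not preserved.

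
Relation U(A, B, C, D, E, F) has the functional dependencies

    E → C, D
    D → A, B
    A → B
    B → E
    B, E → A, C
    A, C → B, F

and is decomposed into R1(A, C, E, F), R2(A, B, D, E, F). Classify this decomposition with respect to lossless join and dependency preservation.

Lossless test: (A, E, F)⁺ = {A, B, C, D, E, F}, which contains all of one fragment — lossless.
Dependency preservation: E → C, D; B, E → A, C; A, C → B, F are not contained in any single fragment, but the restricted closure of each left-hand side across the fragments still reaches the right-hand side; the remaining FDs each lie inside some fragment. All dependencies are preserved.

lossless and dependency-preserving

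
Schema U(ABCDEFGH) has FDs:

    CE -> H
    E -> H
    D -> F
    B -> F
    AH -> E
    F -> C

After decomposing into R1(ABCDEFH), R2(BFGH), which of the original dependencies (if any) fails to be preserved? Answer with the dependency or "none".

CE → H lies within R1.
E → H lies within R1.
D → F lies within R1.
B → F lies within R1.
AH → E lies within R1.
F → C lies within R1.
Every dependency is enforceable on the fragments, so the decomposition is dependency-preserving.

none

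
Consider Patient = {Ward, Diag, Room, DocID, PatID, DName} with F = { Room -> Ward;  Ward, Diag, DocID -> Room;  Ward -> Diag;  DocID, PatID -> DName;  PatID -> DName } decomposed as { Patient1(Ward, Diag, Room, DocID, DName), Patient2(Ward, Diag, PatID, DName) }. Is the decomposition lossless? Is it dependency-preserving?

Lossless test: (Ward, Diag, DName)⁺ = {Ward, Diag, DName}, which is a superkey of neither fragment — lossy.
Dependency preservation: DocID, PatID → DName is not contained in any single fragment, but the restricted closure of its left-hand side across the fragments still reaches the right-hand side; the remaining FDs each lie inside some fragment. All dependencies are preserved.

lossy but dependency-preserving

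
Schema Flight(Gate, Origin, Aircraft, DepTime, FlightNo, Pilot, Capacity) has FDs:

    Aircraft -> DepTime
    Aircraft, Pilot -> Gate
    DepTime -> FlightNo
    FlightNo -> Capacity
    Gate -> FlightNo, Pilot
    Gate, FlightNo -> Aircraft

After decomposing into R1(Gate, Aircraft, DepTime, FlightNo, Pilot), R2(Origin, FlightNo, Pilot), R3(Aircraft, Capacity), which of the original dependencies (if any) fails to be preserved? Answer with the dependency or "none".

FlightNo -> Capacity

Check FlightNo → Capacity: no single fragment contains all of {FlightNo, Capacity}, and the restricted closure of {FlightNo} across the fragments never reaches {Capacity}.
Aircraft → DepTime is preserved.
Aircraft, Pilot → Gate is preserved.
DepTime → FlightNo is preserved.
Gate → FlightNo, Pilot is preserved.
Gate, FlightNo → Aircraft is preserved.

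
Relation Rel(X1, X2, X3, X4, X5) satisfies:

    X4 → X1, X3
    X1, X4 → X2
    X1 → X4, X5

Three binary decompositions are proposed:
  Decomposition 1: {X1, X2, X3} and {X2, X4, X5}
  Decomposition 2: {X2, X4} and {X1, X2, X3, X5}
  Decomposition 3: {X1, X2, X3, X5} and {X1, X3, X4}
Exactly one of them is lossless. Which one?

Decomposition 1: common = {X2}, closure = {X2} → lossy.
Decomposition 2: common = {X2}, closure = {X2} → lossy.
Decomposition 3: common = {X1, X3}, closure = {X1, X2, X3, X4, X5} → lossless.

Decomposition 3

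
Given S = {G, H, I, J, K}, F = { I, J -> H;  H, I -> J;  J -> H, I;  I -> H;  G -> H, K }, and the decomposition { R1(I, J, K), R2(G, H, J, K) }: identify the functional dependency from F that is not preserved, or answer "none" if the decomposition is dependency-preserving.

I, J → H: restricted closure across fragments reaches H.
H, I → J: restricted closure across fragments reaches J.
J → H, I: restricted closure across fragments reaches H, I.
I → H: restricted closure across fragments reaches H.
G → H, K lies within R2.
Every dependency is enforceable on the fragments, so the decomposition is dependency-preserving.

none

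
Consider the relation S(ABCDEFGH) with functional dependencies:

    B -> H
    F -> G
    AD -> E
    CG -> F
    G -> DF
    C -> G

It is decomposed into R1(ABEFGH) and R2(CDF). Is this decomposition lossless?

Common attributes: R1 ∩ R2 = {F}.
Closure of {F}: F → G applies, adding G; G → DF applies, adding D. So (F)⁺ = {DFG}.
The closure contains neither all of R1 = {ABEFGH} nor all of R2 = {CDF}, so the common attributes are not a superkey of either fragment. The join is lossy.

No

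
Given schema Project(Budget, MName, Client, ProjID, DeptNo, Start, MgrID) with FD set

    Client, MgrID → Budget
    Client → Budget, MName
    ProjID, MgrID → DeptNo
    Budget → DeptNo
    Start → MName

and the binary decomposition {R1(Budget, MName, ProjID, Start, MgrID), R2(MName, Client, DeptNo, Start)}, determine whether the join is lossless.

Common attributes: R1 ∩ R2 = {MName, Start}.
No dependency enlarges {MName, Start}, so (MName, Start)⁺ = {MName, Start}.
The closure contains neither all of R1 = {Budget, MName, ProjID, Start, MgrID} nor all of R2 = {MName, Client, DeptNo, Start}, so the common attributes are not a superkey of either fragment. The join is lossy.

No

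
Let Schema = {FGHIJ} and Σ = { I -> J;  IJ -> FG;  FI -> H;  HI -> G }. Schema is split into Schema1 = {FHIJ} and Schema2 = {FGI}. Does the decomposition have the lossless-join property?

Common attributes: Schema1 ∩ Schema2 = {FI}.
Closure of {FI}: I → J applies, adding J; IJ → FG applies, adding G; FI → H applies, adding H. So (FI)⁺ = {FGHIJ}.
This closure contains every attribute of Schema1, so Schema1 ∩ Schema2 → Schema1. The join is lossless.

Yes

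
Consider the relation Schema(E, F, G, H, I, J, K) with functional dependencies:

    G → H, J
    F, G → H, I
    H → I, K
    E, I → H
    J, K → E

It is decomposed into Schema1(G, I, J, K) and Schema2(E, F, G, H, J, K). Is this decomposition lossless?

Yes

Common attributes: Schema1 ∩ Schema2 = {G, J, K}.
Closure of {G, J, K}: G → H, J applies, adding H; H → I, K applies, adding I; J, K → E applies, adding E. So (G, J, K)⁺ = {E, G, H, I, J, K}.
This closure contains every attribute of Schema1, so Schema1 ∩ Schema2 → Schema1. The join is lossless.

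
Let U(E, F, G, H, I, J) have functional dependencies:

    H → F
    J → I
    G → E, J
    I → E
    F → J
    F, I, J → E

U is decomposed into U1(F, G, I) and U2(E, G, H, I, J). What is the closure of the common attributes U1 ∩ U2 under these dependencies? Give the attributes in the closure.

E, G, I, J

U1 ∩ U2 = {G, I}.
G → E, J applies, adding E, J
Closure: {E, G, I, J}.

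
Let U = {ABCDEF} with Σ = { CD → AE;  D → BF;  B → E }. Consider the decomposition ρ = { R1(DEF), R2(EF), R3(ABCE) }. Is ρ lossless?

No

Chase test. Columns are ABCDEF; row i has aⱼ where attribute j ∈ Ri, else bᵢⱼ.
Initial tableau (one row per fragment):
  row 1: b11 b12 b13 a4 a5 a6
  row 2: b21 b22 b23 b24 a5 a6
  row 3: a1 a2 a3 b34 a5 b36
No row becomes fully distinguished — the join is lossy.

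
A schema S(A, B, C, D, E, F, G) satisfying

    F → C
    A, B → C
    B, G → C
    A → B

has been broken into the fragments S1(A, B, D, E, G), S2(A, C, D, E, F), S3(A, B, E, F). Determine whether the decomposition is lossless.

No

Chase test. Columns are A, B, C, D, E, F, G; row i has aⱼ where attribute j ∈ Si, else bᵢⱼ.
Initial tableau (one row per fragment):
  row 1: a1 a2 b13 a4 a5 b16 a7
  row 2: a1 b22 a3 a4 a5 a6 b27
  row 3: a1 a2 b33 b34 a5 a6 b37
Rows 2 and 3 agree on F; apply F→C and equate their C entries.
Rows 1 and 3 agree on A, B; apply A, B→C and equate their C entries.
Rows 1 and 2 agree on A; apply A→B and equate their B entries.
No row becomes fully distinguished — the join is lossy.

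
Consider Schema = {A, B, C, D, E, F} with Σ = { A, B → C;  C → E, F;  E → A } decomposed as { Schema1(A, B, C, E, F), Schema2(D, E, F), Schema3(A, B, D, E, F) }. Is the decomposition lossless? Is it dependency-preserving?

lossless and dependency-preserving

Lossless test (chase): Rows 1 and 3 agree on A, B; apply A, B→C and equate their C entries. Rows 1 and 2 agree on E; apply E→A and equate their A entries. Row 3 is now all distinguished symbols — the join is lossless.
Dependency preservation: every FD's attributes lie within a single fragment, so each can be enforced locally — preserved.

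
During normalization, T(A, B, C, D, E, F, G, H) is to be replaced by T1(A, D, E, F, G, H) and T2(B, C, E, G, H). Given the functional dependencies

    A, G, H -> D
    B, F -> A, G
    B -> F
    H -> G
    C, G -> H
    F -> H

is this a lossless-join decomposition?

No

Common attributes: T1 ∩ T2 = {E, G, H}.
No dependency enlarges {E, G, H}, so (E, G, H)⁺ = {E, G, H}.
The closure contains neither all of T1 = {A, D, E, F, G, H} nor all of T2 = {B, C, E, G, H}, so the common attributes are not a superkey of either fragment. The join is lossy.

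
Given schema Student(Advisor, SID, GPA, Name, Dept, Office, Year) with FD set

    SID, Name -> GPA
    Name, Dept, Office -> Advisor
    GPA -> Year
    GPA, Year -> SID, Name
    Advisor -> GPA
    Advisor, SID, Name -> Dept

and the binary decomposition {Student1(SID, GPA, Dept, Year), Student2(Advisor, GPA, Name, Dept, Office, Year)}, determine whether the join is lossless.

Common attributes: Student1 ∩ Student2 = {GPA, Dept, Year}.
Closure of {GPA, Dept, Year}: GPA, Year → SID, Name applies, adding SID, Name. So (GPA, Dept, Year)⁺ = {SID, GPA, Name, Dept, Year}.
This closure contains every attribute of Student1, so Student1 ∩ Student2 → Student1. The join is lossless.

Yes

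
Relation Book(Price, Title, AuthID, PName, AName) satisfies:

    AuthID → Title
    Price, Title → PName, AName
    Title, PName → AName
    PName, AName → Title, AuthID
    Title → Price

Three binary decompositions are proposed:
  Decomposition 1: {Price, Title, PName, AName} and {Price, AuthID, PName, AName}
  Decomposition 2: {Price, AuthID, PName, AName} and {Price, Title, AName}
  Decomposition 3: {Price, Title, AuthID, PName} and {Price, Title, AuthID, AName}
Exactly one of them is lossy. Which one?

Decomposition 2

Decomposition 1: common = {Price, PName, AName}, closure = {Price, Title, AuthID, PName, AName} → lossless.
Decomposition 2: common = {Price, AName}, closure = {Price, AName} → lossy.
Decomposition 3: common = {Price, Title, AuthID}, closure = {Price, Title, AuthID, PName, AName} → lossless.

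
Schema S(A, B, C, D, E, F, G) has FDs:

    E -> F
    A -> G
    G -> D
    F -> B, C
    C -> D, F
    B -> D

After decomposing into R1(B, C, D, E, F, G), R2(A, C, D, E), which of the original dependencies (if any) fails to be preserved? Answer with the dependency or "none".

A -> G

Check A → G: no single fragment contains all of {A, G}, and the restricted closure of {A} across the fragments never reaches {G}.
E → F is preserved.
G → D is preserved.
F → B, C is preserved.
C → D, F is preserved.
B → D is preserved.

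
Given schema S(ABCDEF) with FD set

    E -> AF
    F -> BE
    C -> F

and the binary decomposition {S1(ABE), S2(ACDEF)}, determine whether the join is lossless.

Common attributes: S1 ∩ S2 = {AE}.
Closure of {AE}: E → AF applies, adding F; F → BE applies, adding B. So (AE)⁺ = {ABEF}.
This closure contains every attribute of S1, so S1 ∩ S2 → S1. The join is lossless.

Yes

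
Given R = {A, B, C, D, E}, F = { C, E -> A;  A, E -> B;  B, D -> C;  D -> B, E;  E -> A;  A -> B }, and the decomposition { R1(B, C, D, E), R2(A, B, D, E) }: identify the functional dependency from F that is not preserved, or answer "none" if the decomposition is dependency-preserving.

C, E → A: restricted closure across fragments reaches A.
A, E → B lies within R2.
B, D → C lies within R1.
D → B, E lies within R1.
E → A lies within R2.
A → B lies within R2.
Every dependency is enforceable on the fragments, so the decomposition is dependency-preserving.

none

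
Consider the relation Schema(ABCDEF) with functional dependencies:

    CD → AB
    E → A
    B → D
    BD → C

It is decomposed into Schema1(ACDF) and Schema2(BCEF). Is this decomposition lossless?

Common attributes: Schema1 ∩ Schema2 = {CF}.
No dependency enlarges {CF}, so (CF)⁺ = {CF}.
The closure contains neither all of Schema1 = {ACDF} nor all of Schema2 = {BCEF}, so the common attributes are not a superkey of either fragment. The join is lossy.

No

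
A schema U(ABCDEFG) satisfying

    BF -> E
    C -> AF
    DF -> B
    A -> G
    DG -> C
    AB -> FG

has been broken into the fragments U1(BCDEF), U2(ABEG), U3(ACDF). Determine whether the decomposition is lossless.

Yes

Chase test. Columns are ABCDEFG; row i has aⱼ where attribute j ∈ Ui, else bᵢⱼ.
Initial tableau (one row per fragment):
  row 1: b11 a2 a3 a4 a5 a6 b17
  row 2: a1 a2 b23 b24 a5 b26 a7
  row 3: a1 b32 a3 a4 b35 a6 b37
Rows 1 and 3 agree on C; apply C→AF and equate their AF entries.
Rows 1 and 3 agree on DF; apply DF→B and equate their B entries.
Rows 1 and 2 agree on A; apply A→G and equate their G entries.
Rows 1 and 3 agree on A; apply A→G and equate their G entries.
Rows 1 and 2 agree on AB; apply AB→FG and equate their FG entries.
Rows 1 and 3 agree on BF; apply BF→E and equate their E entries.
Row 1 is now all distinguished symbols — the join is lossless.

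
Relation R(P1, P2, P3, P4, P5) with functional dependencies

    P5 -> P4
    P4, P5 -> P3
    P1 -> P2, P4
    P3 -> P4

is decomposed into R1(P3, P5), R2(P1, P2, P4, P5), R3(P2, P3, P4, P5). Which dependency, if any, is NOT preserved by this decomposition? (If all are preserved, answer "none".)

none

P5 → P4 lies within R2.
P4, P5 → P3 lies within R3.
P1 → P2, P4 lies within R2.
P3 → P4 lies within R3.
Every dependency is enforceable on the fragments, so the decomposition is dependency-preserving.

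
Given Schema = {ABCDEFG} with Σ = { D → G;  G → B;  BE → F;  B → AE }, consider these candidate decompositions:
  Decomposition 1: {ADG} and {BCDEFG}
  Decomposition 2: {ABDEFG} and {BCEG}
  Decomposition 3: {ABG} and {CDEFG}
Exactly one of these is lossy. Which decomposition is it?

Decomposition 1: common = {DG}, closure = {ABDEFG} → lossless.
Decomposition 2: common = {BEG}, closure = {ABEFG} → lossy.
Decomposition 3: common = {G}, closure = {ABEFG} → lossless.

Decomposition 2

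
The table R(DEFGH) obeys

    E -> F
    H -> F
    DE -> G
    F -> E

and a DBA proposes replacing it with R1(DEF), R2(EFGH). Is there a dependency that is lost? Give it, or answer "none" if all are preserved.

Check DE → G: no single fragment contains all of {DEG}, and the restricted closure of {DE} across the fragments never reaches {G}.
E → F is preserved.
H → F is preserved.
F → E is preserved.

DE -> G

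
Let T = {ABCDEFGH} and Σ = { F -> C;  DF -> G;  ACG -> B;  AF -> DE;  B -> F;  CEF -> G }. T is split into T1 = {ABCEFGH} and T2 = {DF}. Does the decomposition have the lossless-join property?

Common attributes: T1 ∩ T2 = {F}.
Closure of {F}: F → C applies, adding C. So (F)⁺ = {CF}.
The closure contains neither all of T1 = {ABCEFGH} nor all of T2 = {DF}, so the common attributes are not a superkey of either fragment. The join is lossy.

No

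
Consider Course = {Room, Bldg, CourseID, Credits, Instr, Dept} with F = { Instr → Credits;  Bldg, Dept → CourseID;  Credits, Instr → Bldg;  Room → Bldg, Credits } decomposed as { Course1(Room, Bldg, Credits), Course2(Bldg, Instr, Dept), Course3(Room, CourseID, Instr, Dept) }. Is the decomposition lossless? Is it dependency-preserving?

Lossless test (chase): Rows 2 and 3 agree on Instr; apply Instr→Credits and equate their Credits entries. Rows 2 and 3 agree on Credits, Instr; apply Credits, Instr→Bldg and equate their Bldg entries. Rows 1 and 3 agree on Room; apply Room→Bldg, Credits and equate their Bldg, Credits entries. Rows 2 and 3 agree on Bldg, Dept; apply Bldg, Dept→CourseID and equate their CourseID entries. Row 3 is now all distinguished symbols — the join is lossless.
Dependency preservation: the restricted closure of {Instr} across the fragments never reaches {Credits}, so Instr → Credits cannot be enforced without a join — not preserved.

lossless but not dependency-preserving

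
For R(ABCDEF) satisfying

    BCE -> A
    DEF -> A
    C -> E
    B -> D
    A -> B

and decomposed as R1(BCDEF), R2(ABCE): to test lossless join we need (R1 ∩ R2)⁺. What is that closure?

ABCDE

R1 ∩ R2 = {BCE}.
BCE → A applies, adding A
B → D applies, adding D
Closure: {ABCDE}.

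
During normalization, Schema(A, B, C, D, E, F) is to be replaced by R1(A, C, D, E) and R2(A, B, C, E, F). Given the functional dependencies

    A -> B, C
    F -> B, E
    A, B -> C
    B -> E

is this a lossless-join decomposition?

No

Common attributes: R1 ∩ R2 = {A, C, E}.
Closure of {A, C, E}: A → B, C applies, adding B. So (A, C, E)⁺ = {A, B, C, E}.
The closure contains neither all of R1 = {A, C, D, E} nor all of R2 = {A, B, C, E, F}, so the common attributes are not a superkey of either fragment. The join is lossy.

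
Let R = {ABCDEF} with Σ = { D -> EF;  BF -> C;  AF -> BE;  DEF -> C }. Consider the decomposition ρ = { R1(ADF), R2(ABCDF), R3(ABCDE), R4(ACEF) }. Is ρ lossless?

Yes

Chase test. Columns are ABCDEF; row i has aⱼ where attribute j ∈ Ri, else bᵢⱼ.
Initial tableau (one row per fragment):
  row 1: a1 b12 b13 a4 b15 a6
  row 2: a1 a2 a3 a4 b25 a6
  row 3: a1 a2 a3 a4 a5 b36
  row 4: a1 b42 a3 b44 a5 a6
Rows 1 and 2 agree on D; apply D→EF and equate their EF entries.
Rows 1 and 3 agree on D; apply D→EF and equate their EF entries.
Rows 1 and 2 agree on AF; apply AF→BE and equate their BE entries.
Rows 1 and 4 agree on AF; apply AF→BE and equate their BE entries.
Rows 1 and 2 agree on DEF; apply DEF→C and equate their C entries.
Row 1 is now all distinguished symbols — the join is lossless.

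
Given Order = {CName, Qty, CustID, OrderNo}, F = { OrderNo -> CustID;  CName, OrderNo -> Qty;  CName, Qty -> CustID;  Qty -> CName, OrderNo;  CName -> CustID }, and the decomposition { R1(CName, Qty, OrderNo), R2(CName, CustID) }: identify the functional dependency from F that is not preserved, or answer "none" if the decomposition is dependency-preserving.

OrderNo -> CustID

Check OrderNo → CustID: no single fragment contains all of {CustID, OrderNo}, and the restricted closure of {OrderNo} across the fragments never reaches {CustID}.
CName, OrderNo → Qty is preserved.
CName, Qty → CustID is preserved.
Qty → CName, OrderNo is preserved.
CName → CustID is preserved.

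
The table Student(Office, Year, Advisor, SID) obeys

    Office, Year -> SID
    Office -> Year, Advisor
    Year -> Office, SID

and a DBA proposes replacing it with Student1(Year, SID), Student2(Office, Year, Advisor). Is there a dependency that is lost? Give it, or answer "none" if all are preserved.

none

Office, Year → SID: restricted closure across fragments reaches SID.
Office → Year, Advisor lies within Student2.
Year → Office, SID: restricted closure across fragments reaches Office, SID.
Every dependency is enforceable on the fragments, so the decomposition is dependency-preserving.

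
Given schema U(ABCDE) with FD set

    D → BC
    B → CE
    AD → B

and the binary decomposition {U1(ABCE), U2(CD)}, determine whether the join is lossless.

Common attributes: U1 ∩ U2 = {C}.
No dependency enlarges {C}, so (C)⁺ = {C}.
The closure contains neither all of U1 = {ABCE} nor all of U2 = {CD}, so the common attributes are not a superkey of either fragment. The join is lossy.

No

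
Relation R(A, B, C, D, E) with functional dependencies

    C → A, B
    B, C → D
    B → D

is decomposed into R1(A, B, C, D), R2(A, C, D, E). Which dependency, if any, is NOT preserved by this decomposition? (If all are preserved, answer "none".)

none

C → A, B lies within R1.
B, C → D lies within R1.
B → D lies within R1.
Every dependency is enforceable on the fragments, so the decomposition is dependency-preserving.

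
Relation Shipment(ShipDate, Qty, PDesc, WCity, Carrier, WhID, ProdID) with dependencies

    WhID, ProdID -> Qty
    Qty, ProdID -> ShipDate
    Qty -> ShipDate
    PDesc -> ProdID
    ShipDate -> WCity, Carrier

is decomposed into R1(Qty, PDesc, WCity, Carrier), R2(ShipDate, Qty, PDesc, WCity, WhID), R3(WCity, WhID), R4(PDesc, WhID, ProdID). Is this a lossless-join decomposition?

Yes

Chase test. Columns are ShipDate, Qty, PDesc, WCity, Carrier, WhID, ProdID; row i has aⱼ where attribute j ∈ Ri, else bᵢⱼ.
Initial tableau (one row per fragment):
  row 1: b11 a2 a3 a4 a5 b16 b17
  row 2: a1 a2 a3 a4 b25 a6 b27
  row 3: b31 b32 b33 a4 b35 a6 b37
  row 4: b41 b42 a3 b44 b45 a6 a7
Rows 1 and 2 agree on Qty; apply Qty→ShipDate and equate their ShipDate entries.
Rows 1 and 2 agree on PDesc; apply PDesc→ProdID and equate their ProdID entries.
Rows 1 and 4 agree on PDesc; apply PDesc→ProdID and equate their ProdID entries.
Rows 1 and 2 agree on ShipDate; apply ShipDate→WCity, Carrier and equate their WCity, Carrier entries.
Rows 2 and 4 agree on WhID, ProdID; apply WhID, ProdID→Qty and equate their Qty entries.
Rows 1 and 4 agree on Qty, ProdID; apply Qty, ProdID→ShipDate and equate their ShipDate entries.
Rows 1 and 4 agree on ShipDate; apply ShipDate→WCity, Carrier and equate their WCity, Carrier entries.
Row 2 is now all distinguished symbols — the join is lossless.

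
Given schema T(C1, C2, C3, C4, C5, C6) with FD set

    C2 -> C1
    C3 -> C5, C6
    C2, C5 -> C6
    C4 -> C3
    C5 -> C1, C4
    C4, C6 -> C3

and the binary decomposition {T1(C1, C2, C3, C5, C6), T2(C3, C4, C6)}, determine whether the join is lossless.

Yes

Common attributes: T1 ∩ T2 = {C3, C6}.
Closure of {C3, C6}: C3 → C5, C6 applies, adding C5; C5 → C1, C4 applies, adding C1, C4. So (C3, C6)⁺ = {C1, C3, C4, C5, C6}.
This closure contains every attribute of T2, so T1 ∩ T2 → T2. The join is lossless.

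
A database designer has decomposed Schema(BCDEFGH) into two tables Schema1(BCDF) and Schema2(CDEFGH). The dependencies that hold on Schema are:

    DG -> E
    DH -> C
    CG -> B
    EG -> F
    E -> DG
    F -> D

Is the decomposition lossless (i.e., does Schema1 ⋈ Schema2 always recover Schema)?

Common attributes: Schema1 ∩ Schema2 = {CDF}.
No dependency enlarges {CDF}, so (CDF)⁺ = {CDF}.
The closure contains neither all of Schema1 = {BCDF} nor all of Schema2 = {CDEFGH}, so the common attributes are not a superkey of either fragment. The join is lossy.

No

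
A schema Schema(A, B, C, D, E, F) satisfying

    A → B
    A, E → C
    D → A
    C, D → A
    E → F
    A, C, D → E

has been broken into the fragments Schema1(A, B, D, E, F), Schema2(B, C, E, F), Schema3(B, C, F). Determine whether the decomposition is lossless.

No

Chase test. Columns are A, B, C, D, E, F; row i has aⱼ where attribute j ∈ Schemai, else bᵢⱼ.
Initial tableau (one row per fragment):
  row 1: a1 a2 b13 a4 a5 a6
  row 2: b21 a2 a3 b24 a5 a6
  row 3: b31 a2 a3 b34 b35 a6
No row becomes fully distinguished — the join is lossy.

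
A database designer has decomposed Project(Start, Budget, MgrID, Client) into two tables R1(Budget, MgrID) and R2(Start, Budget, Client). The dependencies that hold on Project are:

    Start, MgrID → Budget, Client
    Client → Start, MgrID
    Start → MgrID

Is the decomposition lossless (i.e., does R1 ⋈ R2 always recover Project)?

No

Common attributes: R1 ∩ R2 = {Budget}.
No dependency enlarges {Budget}, so (Budget)⁺ = {Budget}.
The closure contains neither all of R1 = {Budget, MgrID} nor all of R2 = {Start, Budget, Client}, so the common attributes are not a superkey of either fragment. The join is lossy.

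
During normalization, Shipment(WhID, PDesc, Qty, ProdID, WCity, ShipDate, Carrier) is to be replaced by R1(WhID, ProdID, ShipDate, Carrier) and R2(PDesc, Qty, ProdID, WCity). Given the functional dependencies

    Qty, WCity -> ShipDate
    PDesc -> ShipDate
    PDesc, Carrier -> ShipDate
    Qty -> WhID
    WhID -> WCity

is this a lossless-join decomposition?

No

Common attributes: R1 ∩ R2 = {ProdID}.
No dependency enlarges {ProdID}, so (ProdID)⁺ = {ProdID}.
The closure contains neither all of R1 = {WhID, ProdID, ShipDate, Carrier} nor all of R2 = {PDesc, Qty, ProdID, WCity}, so the common attributes are not a superkey of either fragment. The join is lossy.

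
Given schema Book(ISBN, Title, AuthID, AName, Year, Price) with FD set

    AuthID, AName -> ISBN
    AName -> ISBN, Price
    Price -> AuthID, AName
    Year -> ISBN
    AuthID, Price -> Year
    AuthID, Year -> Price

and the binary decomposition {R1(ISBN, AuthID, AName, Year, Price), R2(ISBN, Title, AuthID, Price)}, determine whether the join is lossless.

Yes

Common attributes: R1 ∩ R2 = {ISBN, AuthID, Price}.
Closure of {ISBN, AuthID, Price}: Price → AuthID, AName applies, adding AName; AuthID, Price → Year applies, adding Year. So (ISBN, AuthID, Price)⁺ = {ISBN, AuthID, AName, Year, Price}.
This closure contains every attribute of R1, so R1 ∩ R2 → R1. The join is lossless.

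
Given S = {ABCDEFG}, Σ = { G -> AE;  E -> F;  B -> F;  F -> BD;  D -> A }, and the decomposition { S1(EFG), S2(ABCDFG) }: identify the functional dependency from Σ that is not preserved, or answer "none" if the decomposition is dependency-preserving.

G → AE: restricted closure across fragments reaches AE.
E → F lies within S1.
B → F lies within S2.
F → BD lies within S2.
D → A lies within S2.
Every dependency is enforceable on the fragments, so the decomposition is dependency-preserving.

none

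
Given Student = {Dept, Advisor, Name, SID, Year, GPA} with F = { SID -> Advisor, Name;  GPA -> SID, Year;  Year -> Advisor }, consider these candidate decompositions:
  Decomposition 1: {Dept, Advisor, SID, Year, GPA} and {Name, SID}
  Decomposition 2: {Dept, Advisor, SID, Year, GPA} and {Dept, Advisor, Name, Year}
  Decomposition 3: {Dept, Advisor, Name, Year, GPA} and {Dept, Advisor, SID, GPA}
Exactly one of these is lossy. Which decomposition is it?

Decomposition 1: common = {SID}, closure = {Advisor, Name, SID} → lossless.
Decomposition 2: common = {Dept, Advisor, Year}, closure = {Dept, Advisor, Year} → lossy.
Decomposition 3: common = {Dept, Advisor, GPA}, closure = {Dept, Advisor, Name, SID, Year, GPA} → lossless.

Decomposition 2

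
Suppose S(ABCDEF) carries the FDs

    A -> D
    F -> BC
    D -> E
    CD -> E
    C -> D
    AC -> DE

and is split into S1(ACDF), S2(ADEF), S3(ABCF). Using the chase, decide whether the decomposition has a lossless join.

Yes

Chase test. Columns are ABCDEF; row i has aⱼ where attribute j ∈ Si, else bᵢⱼ.
Initial tableau (one row per fragment):
  row 1: a1 b12 a3 a4 b15 a6
  row 2: a1 b22 b23 a4 a5 a6
  row 3: a1 a2 a3 b34 b35 a6
Rows 1 and 3 agree on A; apply A→D and equate their D entries.
Rows 1 and 2 agree on F; apply F→BC and equate their BC entries.
Rows 1 and 3 agree on F; apply F→BC and equate their BC entries.
Rows 1 and 2 agree on D; apply D→E and equate their E entries.
Rows 1 and 3 agree on D; apply D→E and equate their E entries.
Row 1 is now all distinguished symbols — the join is lossless.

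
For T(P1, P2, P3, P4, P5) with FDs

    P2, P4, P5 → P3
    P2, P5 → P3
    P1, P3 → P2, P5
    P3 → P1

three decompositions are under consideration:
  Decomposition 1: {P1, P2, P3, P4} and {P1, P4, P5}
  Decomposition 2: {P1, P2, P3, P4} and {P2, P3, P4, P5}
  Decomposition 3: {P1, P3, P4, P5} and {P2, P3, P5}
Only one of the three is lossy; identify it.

Decomposition 1: common = {P1, P4}, closure = {P1, P4} → lossy.
Decomposition 2: common = {P2, P3, P4}, closure = {P1, P2, P3, P4, P5} → lossless.
Decomposition 3: common = {P3, P5}, closure = {P1, P2, P3, P5} → lossless.

Decomposition 1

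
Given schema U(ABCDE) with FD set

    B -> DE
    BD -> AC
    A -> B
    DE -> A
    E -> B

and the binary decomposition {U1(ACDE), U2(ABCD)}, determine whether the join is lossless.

Yes

Common attributes: U1 ∩ U2 = {ACD}.
Closure of {ACD}: A → B applies, adding B; B → DE applies, adding E. So (ACD)⁺ = {ABCDE}.
This closure contains every attribute of U1, so U1 ∩ U2 → U1. The join is lossless.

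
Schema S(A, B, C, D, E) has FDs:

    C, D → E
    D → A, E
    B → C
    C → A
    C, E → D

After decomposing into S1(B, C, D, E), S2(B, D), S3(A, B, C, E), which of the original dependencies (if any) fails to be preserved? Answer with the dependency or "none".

Check D → A, E: no single fragment contains all of {A, D, E}, and the restricted closure of {D} across the fragments never reaches {A, E}.
C, D → E is preserved.
B → C is preserved.
C → A is preserved.
C, E → D is preserved.

D → A, E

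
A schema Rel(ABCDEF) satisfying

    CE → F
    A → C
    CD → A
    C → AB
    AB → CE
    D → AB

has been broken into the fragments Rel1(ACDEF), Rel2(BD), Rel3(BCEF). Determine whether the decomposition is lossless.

Chase test. Columns are ABCDEF; row i has aⱼ where attribute j ∈ Reli, else bᵢⱼ.
Initial tableau (one row per fragment):
  row 1: a1 b12 a3 a4 a5 a6
  row 2: b21 a2 b23 a4 b25 b26
  row 3: b31 a2 a3 b34 a5 a6
Rows 1 and 3 agree on C; apply C→AB and equate their AB entries.
Rows 1 and 2 agree on D; apply D→AB and equate their AB entries.
Rows 1 and 2 agree on A; apply A→C and equate their C entries.
Rows 1 and 2 agree on AB; apply AB→CE and equate their CE entries.
Rows 1 and 2 agree on CE; apply CE→F and equate their F entries.
Row 1 is now all distinguished symbols — the join is lossless.

Yes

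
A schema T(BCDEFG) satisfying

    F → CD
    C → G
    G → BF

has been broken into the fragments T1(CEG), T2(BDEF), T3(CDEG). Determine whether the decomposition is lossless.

Chase test. Columns are BCDEFG; row i has aⱼ where attribute j ∈ Ti, else bᵢⱼ.
Initial tableau (one row per fragment):
  row 1: b11 a2 b13 a4 b15 a6
  row 2: a1 b22 a3 a4 a5 b26
  row 3: b31 a2 a3 a4 b35 a6
Rows 1 and 3 agree on G; apply G→BF and equate their BF entries.
Rows 1 and 3 agree on F; apply F→CD and equate their CD entries.
No row becomes fully distinguished — the join is lossy.

No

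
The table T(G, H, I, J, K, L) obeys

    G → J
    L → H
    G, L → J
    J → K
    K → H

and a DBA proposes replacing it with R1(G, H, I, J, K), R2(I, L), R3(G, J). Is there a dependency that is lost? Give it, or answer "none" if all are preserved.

L → H

Check L → H: no single fragment contains all of {H, L}, and the restricted closure of {L} across the fragments never reaches {H}.
G → J is preserved.
G, L → J is preserved.
J → K is preserved.
K → H is preserved.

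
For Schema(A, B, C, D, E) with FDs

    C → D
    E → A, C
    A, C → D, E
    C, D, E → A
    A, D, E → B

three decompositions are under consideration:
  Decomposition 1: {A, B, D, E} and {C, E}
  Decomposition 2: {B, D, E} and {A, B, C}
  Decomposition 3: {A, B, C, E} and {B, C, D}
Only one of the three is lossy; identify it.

Decomposition 2

Decomposition 1: common = {E}, closure = {A, B, C, D, E} → lossless.
Decomposition 2: common = {B}, closure = {B} → lossy.
Decomposition 3: common = {B, C}, closure = {B, C, D} → lossless.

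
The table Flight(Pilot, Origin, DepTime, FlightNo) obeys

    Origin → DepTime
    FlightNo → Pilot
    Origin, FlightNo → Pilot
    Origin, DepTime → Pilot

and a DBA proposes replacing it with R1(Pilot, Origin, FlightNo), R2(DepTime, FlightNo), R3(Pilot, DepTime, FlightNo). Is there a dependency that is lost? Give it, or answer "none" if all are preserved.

Origin → DepTime

Check Origin → DepTime: no single fragment contains all of {Origin, DepTime}, and the restricted closure of {Origin} across the fragments never reaches {DepTime}.
FlightNo → Pilot is preserved.
Origin, FlightNo → Pilot is preserved.
Origin, DepTime → Pilot is preserved.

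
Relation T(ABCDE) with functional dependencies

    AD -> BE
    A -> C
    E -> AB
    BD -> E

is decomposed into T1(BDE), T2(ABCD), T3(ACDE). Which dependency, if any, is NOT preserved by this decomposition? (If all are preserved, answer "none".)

none

AD → BE: restricted closure across fragments reaches BE.
A → C lies within T2.
E → AB: restricted closure across fragments reaches AB.
BD → E lies within T1.
Every dependency is enforceable on the fragments, so the decomposition is dependency-preserving.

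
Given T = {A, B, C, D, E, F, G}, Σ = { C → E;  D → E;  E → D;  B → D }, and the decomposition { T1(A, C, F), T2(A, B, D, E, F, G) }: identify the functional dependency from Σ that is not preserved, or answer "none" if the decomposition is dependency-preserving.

Check C → E: no single fragment contains all of {C, E}, and the restricted closure of {C} across the fragments never reaches {E}.
D → E is preserved.
E → D is preserved.
B → D is preserved.

C → E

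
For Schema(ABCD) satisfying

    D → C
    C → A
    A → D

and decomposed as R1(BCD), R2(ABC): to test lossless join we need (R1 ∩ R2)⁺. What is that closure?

R1 ∩ R2 = {BC}.
C → A applies, adding A
A → D applies, adding D
Closure: {ABCD}.

ABCD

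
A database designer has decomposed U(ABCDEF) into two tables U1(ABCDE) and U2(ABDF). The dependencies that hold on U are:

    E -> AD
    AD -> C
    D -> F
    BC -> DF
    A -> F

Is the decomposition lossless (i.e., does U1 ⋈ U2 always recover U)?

Common attributes: U1 ∩ U2 = {ABD}.
Closure of {ABD}: AD → C applies, adding C; D → F applies, adding F. So (ABD)⁺ = {ABCDF}.
This closure contains every attribute of U2, so U1 ∩ U2 → U2. The join is lossless.

Yes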